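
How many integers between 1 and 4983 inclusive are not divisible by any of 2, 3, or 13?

1533

By inclusion–exclusion:
⌊4983/2⌋ + ⌊4983/3⌋ + ⌊4983/13⌋ − ⌊4983/6⌋ − ⌊4983/26⌋ − ⌊4983/39⌋ + ⌊4983/78⌋ = 2491 + 1661 + 383 − 830 − 191 − 127 + 63 = 3450
4983 − 3450 = 1533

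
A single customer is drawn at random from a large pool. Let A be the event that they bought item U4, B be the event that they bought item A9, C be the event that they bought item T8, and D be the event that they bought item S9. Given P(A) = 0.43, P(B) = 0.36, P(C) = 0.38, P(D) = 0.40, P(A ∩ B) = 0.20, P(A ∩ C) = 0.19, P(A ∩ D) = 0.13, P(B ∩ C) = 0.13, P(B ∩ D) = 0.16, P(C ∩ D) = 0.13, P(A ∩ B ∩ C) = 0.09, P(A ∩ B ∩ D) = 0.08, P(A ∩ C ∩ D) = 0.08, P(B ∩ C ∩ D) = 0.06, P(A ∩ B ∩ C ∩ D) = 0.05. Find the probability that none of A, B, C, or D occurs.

By inclusion–exclusion:
P(A ∪ B ∪ C ∪ D) = 0.43 + 0.36 + 0.38 + 0.40 − 0.20 − 0.19 − 0.13 − 0.13 − 0.16 − 0.13 + 0.09 + 0.08 + 0.08 + 0.06 − 0.05 = 0.89
P(none) = 1 − 0.89 = 0.11

0.11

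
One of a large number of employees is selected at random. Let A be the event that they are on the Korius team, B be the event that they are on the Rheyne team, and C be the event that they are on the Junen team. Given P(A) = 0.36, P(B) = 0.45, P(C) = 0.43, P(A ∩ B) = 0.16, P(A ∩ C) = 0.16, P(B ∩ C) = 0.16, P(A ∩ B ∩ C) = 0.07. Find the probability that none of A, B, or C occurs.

P(A ∪ B ∪ C) = 0.36 + 0.45 + 0.43 − 0.16 − 0.16 − 0.16 + 0.07 = 0.83
P(none) = 1 − 0.83 = 0.17

0.17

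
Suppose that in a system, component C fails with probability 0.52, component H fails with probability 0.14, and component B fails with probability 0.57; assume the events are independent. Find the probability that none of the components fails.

P(none) = (1 − 0.52) × (1 − 0.14) × (1 − 0.57) = 0.48 × 0.86 × 0.43 = 0.177504

0.177504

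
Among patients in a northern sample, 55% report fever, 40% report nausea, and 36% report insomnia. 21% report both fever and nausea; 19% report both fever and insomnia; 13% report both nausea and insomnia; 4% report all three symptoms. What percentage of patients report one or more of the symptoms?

By inclusion–exclusion:
P(at least one) = 55 + 40 + 36 − 21 − 19 − 13 + 4 = 82%

82%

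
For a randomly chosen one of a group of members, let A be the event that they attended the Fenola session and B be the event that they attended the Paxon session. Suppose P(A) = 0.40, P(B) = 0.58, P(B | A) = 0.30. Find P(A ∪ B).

0.86

P(A ∩ B) = P(A)·P(B|A) = 0.40 × 0.30 = 0.12
P(A ∪ B) = 0.40 + 0.58 − 0.12 = 0.86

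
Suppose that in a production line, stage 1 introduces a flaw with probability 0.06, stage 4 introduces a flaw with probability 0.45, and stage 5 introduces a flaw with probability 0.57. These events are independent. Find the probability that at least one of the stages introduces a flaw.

P(none) = (1 − 0.06) × (1 − 0.45) × (1 − 0.57) = 0.94 × 0.55 × 0.43 = 0.22231
P(at least one) = 1 − 0.22231 = 0.77769

0.77769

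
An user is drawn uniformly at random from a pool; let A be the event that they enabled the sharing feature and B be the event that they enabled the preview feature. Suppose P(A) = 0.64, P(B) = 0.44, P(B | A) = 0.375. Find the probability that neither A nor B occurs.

0.16

P(A ∩ B) = P(A)·P(B|A) = 0.64 × 0.375 = 0.24
By inclusion-exclusion,
P(A ∪ B) = 0.64 + 0.44 − 0.24 = 0.84
P(none) = 1 − 0.84 = 0.16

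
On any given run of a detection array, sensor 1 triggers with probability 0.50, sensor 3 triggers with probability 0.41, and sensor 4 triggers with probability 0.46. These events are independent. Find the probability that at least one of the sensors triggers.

0.8407

Independence gives P(none) = ∏(1 − pᵢ).
P(none) = (1 − 0.50) × (1 − 0.41) × (1 − 0.46) = 0.50 × 0.59 × 0.54 = 0.1593
P(at least one) = 1 − 0.1593 = 0.8407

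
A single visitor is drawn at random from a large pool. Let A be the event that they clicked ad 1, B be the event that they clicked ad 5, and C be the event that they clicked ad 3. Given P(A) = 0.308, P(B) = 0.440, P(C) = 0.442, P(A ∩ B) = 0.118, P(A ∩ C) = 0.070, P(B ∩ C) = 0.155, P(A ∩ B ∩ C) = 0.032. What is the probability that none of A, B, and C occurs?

0.121

Inclusion–exclusion gives
P(A ∪ B ∪ C) = 0.308 + 0.440 + 0.442 − 0.118 − 0.070 − 0.155 + 0.032 = 0.879
P(none) = 1 − 0.879 = 0.121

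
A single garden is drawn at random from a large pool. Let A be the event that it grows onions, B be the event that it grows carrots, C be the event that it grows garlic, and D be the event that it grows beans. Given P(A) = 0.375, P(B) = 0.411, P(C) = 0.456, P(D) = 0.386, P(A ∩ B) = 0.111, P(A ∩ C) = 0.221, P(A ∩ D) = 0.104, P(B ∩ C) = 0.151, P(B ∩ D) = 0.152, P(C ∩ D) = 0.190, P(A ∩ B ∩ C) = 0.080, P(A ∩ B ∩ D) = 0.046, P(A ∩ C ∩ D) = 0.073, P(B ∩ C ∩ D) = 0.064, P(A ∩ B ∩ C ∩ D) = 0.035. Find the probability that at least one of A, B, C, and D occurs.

0.927

Using inclusion–exclusion:
P(A ∪ B ∪ C ∪ D) = 0.375 + 0.411 + 0.456 + 0.386 − 0.111 − 0.221 − 0.104 − 0.151 − 0.152 − 0.190 + 0.080 + 0.046 + 0.073 + 0.064 − 0.035 = 0.927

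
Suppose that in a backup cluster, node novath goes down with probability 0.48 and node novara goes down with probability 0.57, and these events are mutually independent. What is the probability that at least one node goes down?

0.7764

P(none) = (1 − 0.48) × (1 − 0.57) = 0.52 × 0.43 = 0.2236
P(at least one) = 1 − 0.2236 = 0.7764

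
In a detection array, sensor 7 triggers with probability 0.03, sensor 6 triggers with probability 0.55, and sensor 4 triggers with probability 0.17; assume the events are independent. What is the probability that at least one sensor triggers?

P(none) = (1 − 0.03) × (1 − 0.55) × (1 − 0.17) = 0.97 × 0.45 × 0.83 = 0.362295
P(at least one) = 1 − 0.362295 = 0.637705

0.637705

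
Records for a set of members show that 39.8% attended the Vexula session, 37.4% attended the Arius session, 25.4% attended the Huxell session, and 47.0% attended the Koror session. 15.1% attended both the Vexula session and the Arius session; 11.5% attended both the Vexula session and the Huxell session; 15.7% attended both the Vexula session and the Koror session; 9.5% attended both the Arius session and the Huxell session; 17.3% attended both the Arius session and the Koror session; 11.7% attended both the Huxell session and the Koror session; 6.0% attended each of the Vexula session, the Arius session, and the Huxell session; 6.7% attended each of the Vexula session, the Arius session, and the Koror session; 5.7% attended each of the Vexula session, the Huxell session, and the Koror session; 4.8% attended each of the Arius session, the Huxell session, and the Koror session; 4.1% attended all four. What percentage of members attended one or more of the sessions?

87.9%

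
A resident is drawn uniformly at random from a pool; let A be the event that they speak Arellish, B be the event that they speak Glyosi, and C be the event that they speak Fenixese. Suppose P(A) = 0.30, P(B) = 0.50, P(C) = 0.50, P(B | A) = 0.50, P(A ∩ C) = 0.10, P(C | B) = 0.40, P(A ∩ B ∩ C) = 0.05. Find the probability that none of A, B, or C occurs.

0.10

P(A ∩ B) = P(A)·P(B|A) = 0.30 × 0.50 = 0.15
P(B ∩ C) = P(B)·P(C|B) = 0.50 × 0.40 = 0.20
Using inclusion–exclusion:
P(A ∪ B ∪ C) = 0.30 + 0.50 + 0.50 − 0.15 − 0.10 − 0.20 + 0.05 = 0.90
P(none) = 1 − 0.90 = 0.10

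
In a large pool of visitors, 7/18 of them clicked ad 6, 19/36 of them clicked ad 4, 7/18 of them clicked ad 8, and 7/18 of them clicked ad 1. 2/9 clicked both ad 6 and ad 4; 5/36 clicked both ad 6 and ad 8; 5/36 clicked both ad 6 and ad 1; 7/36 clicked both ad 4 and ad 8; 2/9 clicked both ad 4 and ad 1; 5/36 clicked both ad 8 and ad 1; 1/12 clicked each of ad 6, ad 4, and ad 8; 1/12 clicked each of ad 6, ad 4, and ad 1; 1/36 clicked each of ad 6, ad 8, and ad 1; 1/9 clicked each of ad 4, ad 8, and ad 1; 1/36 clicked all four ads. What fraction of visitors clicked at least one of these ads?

P(≥1) = 7/18 + 19/36 + 7/18 + 7/18 − 2/9 − 5/36 − 5/36 − 7/36 − 2/9 − 5/36 + 1/12 + 1/12 + 1/36 + 1/9 − 1/36 = 11/12

11/12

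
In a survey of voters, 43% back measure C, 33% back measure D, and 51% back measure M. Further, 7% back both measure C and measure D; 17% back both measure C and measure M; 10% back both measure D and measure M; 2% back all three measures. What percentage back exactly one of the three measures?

By inclusion–exclusion (exactly-one form):
P(exactly one) = 43 + 33 + 51 − 2·7 − 2·17 − 2·10 + 3·2 = 65%

65%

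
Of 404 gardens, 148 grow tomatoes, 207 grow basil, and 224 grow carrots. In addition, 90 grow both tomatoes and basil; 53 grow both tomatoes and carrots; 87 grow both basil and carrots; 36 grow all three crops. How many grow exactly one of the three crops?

227

N(exactly one) = 148 + 207 + 224 − 2·90 − 2·53 − 2·87 + 3·36 = 227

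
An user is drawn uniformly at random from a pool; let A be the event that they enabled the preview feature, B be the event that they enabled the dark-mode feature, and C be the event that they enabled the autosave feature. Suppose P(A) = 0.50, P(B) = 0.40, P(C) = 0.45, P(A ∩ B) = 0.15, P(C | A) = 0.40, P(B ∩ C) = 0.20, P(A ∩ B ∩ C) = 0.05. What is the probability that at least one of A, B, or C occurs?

P(A ∩ C) = P(A)·P(C|A) = 0.50 × 0.40 = 0.20
Apply inclusion-exclusion:
P(A ∪ B ∪ C) = 0.50 + 0.40 + 0.45 − 0.15 − 0.20 − 0.20 + 0.05 = 0.85

0.85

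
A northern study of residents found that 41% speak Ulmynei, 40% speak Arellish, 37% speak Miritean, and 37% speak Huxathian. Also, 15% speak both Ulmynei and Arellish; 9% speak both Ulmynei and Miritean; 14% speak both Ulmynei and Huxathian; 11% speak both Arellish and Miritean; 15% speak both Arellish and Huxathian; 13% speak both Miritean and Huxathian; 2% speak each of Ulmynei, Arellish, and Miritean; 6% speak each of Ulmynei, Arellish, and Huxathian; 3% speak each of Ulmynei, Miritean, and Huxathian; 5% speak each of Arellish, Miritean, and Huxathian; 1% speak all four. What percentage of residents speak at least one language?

93%

By inclusion-exclusion,
P(at least one) = 41 + 40 + 37 + 37 − 15 − 9 − 14 − 11 − 15 − 13 + 2 + 6 + 3 + 5 − 1 = 93%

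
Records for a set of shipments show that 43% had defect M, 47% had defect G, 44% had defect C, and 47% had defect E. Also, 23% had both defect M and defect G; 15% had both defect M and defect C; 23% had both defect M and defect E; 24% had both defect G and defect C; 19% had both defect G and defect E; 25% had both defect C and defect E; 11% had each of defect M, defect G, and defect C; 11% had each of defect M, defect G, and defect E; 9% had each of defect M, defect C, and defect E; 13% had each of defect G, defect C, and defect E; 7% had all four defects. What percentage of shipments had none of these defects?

11%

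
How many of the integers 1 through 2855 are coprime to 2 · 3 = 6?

952

By inclusion-exclusion,
1427 + 951 − 475 = 1903
2855 − 1903 = 952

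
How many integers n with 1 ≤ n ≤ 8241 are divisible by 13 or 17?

⌊8241/13⌋ + ⌊8241/17⌋ − ⌊8241/221⌋ = 633 + 484 − 37 = 1080

1080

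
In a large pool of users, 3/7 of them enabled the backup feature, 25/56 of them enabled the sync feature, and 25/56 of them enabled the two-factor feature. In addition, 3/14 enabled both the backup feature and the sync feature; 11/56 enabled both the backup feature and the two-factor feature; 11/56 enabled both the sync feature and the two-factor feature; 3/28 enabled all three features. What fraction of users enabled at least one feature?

23/28

Apply inclusion-exclusion:
P(≥1) = 3/7 + 25/56 + 25/56 − 3/14 − 11/56 − 11/56 + 3/28 = 23/28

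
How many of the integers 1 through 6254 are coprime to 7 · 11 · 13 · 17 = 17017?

By inclusion-exclusion,
893 + 568 + 481 + 367 − 81 − 68 − 52 − 43 − 33 − 28 + 6 + 4 + 4 + 2 − 0 = 2020
6254 − 2020 = 4234

4234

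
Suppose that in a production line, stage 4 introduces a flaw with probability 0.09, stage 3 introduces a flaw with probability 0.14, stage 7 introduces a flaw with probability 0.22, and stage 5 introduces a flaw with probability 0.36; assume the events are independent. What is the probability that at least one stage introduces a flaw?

0.60932608

P(none) = (1 − 0.09) × (1 − 0.14) × (1 − 0.22) × (1 − 0.36) = 0.91 × 0.86 × 0.78 × 0.64 = 0.39067392
P(at least one) = 1 − 0.39067392 = 0.60932608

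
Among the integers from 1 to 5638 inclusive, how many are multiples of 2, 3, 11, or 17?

4031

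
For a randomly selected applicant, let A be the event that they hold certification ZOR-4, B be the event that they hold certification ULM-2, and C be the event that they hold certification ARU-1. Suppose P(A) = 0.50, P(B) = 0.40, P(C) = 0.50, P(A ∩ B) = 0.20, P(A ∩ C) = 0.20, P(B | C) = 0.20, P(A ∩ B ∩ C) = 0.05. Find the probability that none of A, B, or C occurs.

0.05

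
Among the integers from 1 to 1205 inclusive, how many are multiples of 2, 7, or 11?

735

Inclusion–exclusion gives
602 + 172 + 109 − 86 − 54 − 15 + 7 = 735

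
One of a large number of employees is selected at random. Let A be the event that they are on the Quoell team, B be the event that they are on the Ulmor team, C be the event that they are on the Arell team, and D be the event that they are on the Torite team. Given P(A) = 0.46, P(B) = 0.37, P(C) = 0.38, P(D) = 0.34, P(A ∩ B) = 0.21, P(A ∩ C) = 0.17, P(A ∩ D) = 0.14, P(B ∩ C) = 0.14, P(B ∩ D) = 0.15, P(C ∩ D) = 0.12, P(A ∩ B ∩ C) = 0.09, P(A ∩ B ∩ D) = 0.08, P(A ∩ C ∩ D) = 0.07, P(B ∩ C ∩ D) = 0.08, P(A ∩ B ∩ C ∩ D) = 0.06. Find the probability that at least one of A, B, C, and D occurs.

0.88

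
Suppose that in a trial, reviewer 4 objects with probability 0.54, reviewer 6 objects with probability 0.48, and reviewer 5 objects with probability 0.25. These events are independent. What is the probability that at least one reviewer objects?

0.8206

Independence gives P(none) = ∏(1 − pᵢ).
P(none) = (1 − 0.54) × (1 − 0.48) × (1 − 0.25) = 0.46 × 0.52 × 0.75 = 0.1794
P(at least one) = 1 − 0.1794 = 0.8206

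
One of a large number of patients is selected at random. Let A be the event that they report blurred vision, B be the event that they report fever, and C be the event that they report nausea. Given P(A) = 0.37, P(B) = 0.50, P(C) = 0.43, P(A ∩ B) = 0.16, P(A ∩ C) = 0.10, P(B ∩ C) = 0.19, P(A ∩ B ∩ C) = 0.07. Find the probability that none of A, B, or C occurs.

Using inclusion–exclusion:
P(A ∪ B ∪ C) = 0.37 + 0.50 + 0.43 − 0.16 − 0.10 − 0.19 + 0.07 = 0.92
P(none) = 1 − 0.92 = 0.08

0.08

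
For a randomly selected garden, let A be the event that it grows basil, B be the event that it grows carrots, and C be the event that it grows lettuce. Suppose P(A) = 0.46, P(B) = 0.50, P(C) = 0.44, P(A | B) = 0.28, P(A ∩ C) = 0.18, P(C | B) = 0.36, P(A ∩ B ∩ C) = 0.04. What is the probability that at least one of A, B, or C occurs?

P(A ∩ B) = P(B)·P(A|B) = 0.50 × 0.28 = 0.14
P(B ∩ C) = P(B)·P(C|B) = 0.50 × 0.36 = 0.18
By inclusion-exclusion,
P(A ∪ B ∪ C) = 0.46 + 0.50 + 0.44 − 0.14 − 0.18 − 0.18 + 0.04 = 0.94

0.94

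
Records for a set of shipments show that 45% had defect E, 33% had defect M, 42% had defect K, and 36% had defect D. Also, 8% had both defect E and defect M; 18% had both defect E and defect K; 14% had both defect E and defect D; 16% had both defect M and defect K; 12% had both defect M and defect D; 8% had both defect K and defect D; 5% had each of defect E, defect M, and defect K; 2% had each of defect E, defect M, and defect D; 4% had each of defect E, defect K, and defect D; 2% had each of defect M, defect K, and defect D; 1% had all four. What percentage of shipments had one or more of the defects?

92%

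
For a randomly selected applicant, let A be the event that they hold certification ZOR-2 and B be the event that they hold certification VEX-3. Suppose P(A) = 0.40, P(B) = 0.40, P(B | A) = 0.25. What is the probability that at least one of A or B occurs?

P(A ∩ B) = P(A)·P(B|A) = 0.40 × 0.25 = 0.10
By inclusion–exclusion:
P(A ∪ B) = 0.40 + 0.40 − 0.10 = 0.70

0.70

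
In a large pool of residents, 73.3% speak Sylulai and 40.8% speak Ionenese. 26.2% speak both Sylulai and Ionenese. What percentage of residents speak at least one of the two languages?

By inclusion-exclusion,
P(at least one) = 73.3 + 40.8 − 26.2 = 87.9%

87.9%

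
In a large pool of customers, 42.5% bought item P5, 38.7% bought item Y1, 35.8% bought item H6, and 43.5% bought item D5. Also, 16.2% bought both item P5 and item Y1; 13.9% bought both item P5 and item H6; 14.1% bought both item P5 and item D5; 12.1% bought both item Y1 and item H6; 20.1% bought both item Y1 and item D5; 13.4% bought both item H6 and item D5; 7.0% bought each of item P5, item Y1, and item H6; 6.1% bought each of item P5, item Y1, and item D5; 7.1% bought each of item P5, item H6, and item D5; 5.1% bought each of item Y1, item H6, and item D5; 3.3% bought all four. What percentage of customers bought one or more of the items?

P(at least one) = 42.5 + 38.7 + 35.8 + 43.5 − 16.2 − 13.9 − 14.1 − 12.1 − 20.1 − 13.4 + 7.0 + 6.1 + 7.1 + 5.1 − 3.3 = 92.7%

92.7%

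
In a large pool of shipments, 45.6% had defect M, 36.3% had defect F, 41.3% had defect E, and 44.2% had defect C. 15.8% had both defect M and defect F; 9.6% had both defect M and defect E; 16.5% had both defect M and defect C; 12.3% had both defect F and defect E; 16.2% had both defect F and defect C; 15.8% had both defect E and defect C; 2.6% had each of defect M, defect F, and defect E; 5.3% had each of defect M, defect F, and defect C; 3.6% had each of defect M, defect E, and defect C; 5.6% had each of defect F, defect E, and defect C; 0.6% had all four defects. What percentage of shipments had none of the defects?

By inclusion-exclusion,
P(≥1) = 45.6 + 36.3 + 41.3 + 44.2 − 15.8 − 9.6 − 16.5 − 12.3 − 16.2 − 15.8 + 2.6 + 5.3 + 3.6 + 5.6 − 0.6 = 97.7%
P(none) = 100% − 97.7% = 2.3%

2.3%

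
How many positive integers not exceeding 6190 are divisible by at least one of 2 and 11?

3376

Apply inclusion-exclusion:
⌊6190/2⌋ + ⌊6190/11⌋ − ⌊6190/22⌋ = 3095 + 562 − 281 = 3376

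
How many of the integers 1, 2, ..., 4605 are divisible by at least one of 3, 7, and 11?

floor(4605/3) + floor(4605/7) + floor(4605/11) − floor(4605/21) − floor(4605/33) − floor(4605/77) + floor(4605/231) = 1535 + 657 + 418 − 219 − 139 − 59 + 19 = 2212

2212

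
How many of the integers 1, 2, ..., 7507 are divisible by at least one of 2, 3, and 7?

⌊7507/2⌋ + ⌊7507/3⌋ + ⌊7507/7⌋ − ⌊7507/6⌋ − ⌊7507/14⌋ − ⌊7507/21⌋ + ⌊7507/42⌋ = 3753 + 2502 + 1072 − 1251 − 536 − 357 + 178 = 5361

5361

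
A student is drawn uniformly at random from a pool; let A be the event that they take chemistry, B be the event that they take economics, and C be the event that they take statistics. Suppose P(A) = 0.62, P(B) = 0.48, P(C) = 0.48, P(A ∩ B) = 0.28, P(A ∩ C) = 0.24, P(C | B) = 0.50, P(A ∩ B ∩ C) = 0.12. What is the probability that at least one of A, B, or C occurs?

P(B ∩ C) = P(B)·P(C|B) = 0.48 × 0.50 = 0.24
Using inclusion–exclusion:
P(A ∪ B ∪ C) = 0.62 + 0.48 + 0.48 − 0.28 − 0.24 − 0.24 + 0.12 = 0.94

0.94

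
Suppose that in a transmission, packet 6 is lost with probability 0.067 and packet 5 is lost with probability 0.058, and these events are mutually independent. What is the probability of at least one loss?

P(none) = (1 − 0.067) × (1 − 0.058) = 0.933 × 0.942 = 0.878886
P(at least one) = 1 − 0.878886 = 0.121114

0.121114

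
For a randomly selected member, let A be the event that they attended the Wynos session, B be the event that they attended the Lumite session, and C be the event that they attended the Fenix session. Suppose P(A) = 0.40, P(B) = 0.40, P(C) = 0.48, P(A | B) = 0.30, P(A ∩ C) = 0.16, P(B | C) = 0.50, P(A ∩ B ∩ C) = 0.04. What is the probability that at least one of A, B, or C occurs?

0.80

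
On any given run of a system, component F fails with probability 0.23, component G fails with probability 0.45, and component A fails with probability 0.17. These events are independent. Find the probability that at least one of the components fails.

0.648495

P(none) = (1 − 0.23) × (1 − 0.45) × (1 − 0.17) = 0.77 × 0.55 × 0.83 = 0.351505
P(at least one) = 1 − 0.351505 = 0.648495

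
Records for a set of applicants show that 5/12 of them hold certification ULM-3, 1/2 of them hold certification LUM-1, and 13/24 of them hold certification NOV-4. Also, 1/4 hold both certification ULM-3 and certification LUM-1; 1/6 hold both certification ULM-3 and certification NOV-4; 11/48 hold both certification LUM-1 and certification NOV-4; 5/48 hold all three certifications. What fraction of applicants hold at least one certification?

11/12

Apply inclusion-exclusion:
P(union) = 5/12 + 1/2 + 13/24 − 1/4 − 1/6 − 11/48 + 5/48 = 11/12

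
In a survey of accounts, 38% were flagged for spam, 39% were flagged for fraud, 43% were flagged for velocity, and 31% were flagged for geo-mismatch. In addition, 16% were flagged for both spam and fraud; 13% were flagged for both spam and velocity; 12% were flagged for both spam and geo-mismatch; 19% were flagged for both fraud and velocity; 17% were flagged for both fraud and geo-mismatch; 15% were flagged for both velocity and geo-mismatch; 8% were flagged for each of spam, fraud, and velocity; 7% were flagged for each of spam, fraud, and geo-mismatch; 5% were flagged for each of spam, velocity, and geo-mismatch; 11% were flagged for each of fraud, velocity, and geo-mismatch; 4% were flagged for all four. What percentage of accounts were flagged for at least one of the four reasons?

By inclusion–exclusion:
P(at least one) = 38 + 39 + 43 + 31 − 16 − 13 − 12 − 19 − 17 − 15 + 8 + 7 + 5 + 11 − 4 = 86%

86%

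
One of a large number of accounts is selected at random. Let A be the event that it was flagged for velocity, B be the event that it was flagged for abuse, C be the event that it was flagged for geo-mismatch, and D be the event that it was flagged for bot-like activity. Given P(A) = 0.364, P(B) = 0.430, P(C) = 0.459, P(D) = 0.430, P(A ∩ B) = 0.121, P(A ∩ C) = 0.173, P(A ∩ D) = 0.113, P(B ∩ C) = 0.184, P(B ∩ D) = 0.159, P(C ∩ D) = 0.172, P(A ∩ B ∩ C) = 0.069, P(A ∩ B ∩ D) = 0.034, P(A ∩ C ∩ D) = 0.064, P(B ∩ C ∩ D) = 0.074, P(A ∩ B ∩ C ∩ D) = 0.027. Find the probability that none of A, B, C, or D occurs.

P(A ∪ B ∪ C ∪ D) = 0.364 + 0.430 + 0.459 + 0.430 − 0.121 − 0.173 − 0.113 − 0.184 − 0.159 − 0.172 + 0.069 + 0.034 + 0.064 + 0.074 − 0.027 = 0.975
P(none) = 1 − 0.975 = 0.025

0.025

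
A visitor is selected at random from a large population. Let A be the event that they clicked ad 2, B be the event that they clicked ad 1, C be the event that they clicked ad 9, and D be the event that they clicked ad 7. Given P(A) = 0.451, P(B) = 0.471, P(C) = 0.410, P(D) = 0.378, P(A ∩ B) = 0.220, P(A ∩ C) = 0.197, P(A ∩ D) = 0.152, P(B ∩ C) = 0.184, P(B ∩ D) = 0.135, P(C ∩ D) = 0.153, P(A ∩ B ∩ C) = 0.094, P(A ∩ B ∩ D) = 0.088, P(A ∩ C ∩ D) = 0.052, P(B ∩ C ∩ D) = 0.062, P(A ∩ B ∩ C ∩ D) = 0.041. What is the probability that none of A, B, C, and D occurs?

By inclusion–exclusion:
P(A ∪ B ∪ C ∪ D) = 0.451 + 0.471 + 0.410 + 0.378 − 0.220 − 0.197 − 0.152 − 0.184 − 0.135 − 0.153 + 0.094 + 0.088 + 0.052 + 0.062 − 0.041 = 0.924
P(none) = 1 − 0.924 = 0.076

0.076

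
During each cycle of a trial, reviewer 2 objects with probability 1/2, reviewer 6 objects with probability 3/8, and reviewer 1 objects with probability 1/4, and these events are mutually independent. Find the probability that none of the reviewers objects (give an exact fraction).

15/64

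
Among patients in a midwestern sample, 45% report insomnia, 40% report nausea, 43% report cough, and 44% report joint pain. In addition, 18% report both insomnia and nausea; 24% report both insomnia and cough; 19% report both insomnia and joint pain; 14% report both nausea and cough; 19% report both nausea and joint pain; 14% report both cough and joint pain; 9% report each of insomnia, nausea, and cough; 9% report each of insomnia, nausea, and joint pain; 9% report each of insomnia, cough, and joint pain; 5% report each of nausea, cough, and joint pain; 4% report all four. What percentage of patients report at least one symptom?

92%

By inclusion-exclusion,
P(at least one) = 45 + 40 + 43 + 44 − 18 − 24 − 19 − 14 − 19 − 14 + 9 + 9 + 9 + 5 − 4 = 92%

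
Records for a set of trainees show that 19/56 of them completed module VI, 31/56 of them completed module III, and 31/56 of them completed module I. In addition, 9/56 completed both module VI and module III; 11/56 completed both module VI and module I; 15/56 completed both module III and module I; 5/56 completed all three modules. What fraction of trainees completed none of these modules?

5/56

P(≥1) = 19/56 + 31/56 + 31/56 − 9/56 − 11/56 − 15/56 + 5/56 = 51/56
P(none) = 1 − 51/56 = 5/56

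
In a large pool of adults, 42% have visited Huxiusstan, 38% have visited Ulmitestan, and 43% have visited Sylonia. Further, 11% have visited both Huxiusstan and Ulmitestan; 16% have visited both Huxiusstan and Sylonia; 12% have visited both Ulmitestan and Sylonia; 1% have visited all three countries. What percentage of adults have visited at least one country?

85%

By inclusion–exclusion:
P(union) = 42 + 38 + 43 − 11 − 16 − 12 + 1 = 85%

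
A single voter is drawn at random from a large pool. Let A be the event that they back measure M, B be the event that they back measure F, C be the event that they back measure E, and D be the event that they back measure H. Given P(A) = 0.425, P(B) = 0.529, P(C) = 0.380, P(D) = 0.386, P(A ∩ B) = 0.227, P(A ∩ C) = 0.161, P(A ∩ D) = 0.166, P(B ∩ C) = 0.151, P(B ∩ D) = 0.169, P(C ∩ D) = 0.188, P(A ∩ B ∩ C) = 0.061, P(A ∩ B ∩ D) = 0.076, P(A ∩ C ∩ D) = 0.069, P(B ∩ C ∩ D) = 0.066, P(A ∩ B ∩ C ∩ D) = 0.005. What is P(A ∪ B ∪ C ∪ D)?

Apply inclusion-exclusion:
P(A ∪ B ∪ C ∪ D) = 0.425 + 0.529 + 0.380 + 0.386 − 0.227 − 0.161 − 0.166 − 0.151 − 0.169 − 0.188 + 0.061 + 0.076 + 0.069 + 0.066 − 0.005 = 0.925

0.925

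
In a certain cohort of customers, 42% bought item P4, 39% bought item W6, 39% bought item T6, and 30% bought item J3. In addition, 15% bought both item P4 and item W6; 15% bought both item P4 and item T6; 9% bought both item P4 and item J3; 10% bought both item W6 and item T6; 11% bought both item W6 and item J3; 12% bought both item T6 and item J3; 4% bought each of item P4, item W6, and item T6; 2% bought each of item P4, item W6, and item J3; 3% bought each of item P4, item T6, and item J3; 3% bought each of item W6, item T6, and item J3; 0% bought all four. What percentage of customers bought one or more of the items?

Inclusion–exclusion gives
P(≥1) = 42 + 39 + 39 + 30 − 15 − 15 − 9 − 10 − 11 − 12 + 4 + 2 + 3 + 3 − 0 = 90%

90%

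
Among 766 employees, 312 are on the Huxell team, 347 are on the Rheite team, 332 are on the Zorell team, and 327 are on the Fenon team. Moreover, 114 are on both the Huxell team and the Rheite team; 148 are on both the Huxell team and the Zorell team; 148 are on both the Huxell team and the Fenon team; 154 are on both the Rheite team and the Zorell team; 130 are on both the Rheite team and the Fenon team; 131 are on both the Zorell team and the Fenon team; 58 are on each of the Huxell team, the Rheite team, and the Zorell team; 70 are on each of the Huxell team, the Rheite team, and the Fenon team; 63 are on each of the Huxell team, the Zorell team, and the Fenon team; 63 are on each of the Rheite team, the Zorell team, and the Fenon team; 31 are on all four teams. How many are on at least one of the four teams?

Using inclusion–exclusion:
|union| = 312 + 347 + 332 + 327 − 114 − 148 − 148 − 154 − 130 − 131 + 58 + 70 + 63 + 63 − 31 = 716

716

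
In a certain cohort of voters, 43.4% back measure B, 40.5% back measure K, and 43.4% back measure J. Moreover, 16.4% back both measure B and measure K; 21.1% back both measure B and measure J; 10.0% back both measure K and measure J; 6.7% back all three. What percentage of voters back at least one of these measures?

86.5%

P(≥1) = 43.4 + 40.5 + 43.4 − 16.4 − 21.1 − 10.0 + 6.7 = 86.5%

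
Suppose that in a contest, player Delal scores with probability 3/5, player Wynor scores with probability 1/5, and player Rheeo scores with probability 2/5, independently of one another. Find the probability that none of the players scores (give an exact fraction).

24/125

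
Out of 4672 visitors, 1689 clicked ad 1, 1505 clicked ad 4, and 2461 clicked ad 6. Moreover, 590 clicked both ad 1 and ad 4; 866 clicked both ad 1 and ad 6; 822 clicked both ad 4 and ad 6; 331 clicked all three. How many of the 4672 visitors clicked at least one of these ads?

Inclusion–exclusion gives
N(≥1) = 1689 + 1505 + 2461 − 590 − 866 − 822 + 331 = 3708

3708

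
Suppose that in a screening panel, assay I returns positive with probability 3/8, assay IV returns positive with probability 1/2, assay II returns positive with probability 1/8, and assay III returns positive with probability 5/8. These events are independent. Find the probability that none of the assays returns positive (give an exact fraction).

105/1024

Since the events are independent, P(none) is the product of the individual non-occurrence probabilities.
P(none) = (1 − 3/8) × (1 − 1/2) × (1 − 1/8) × (1 − 5/8) = 5/8 × 1/2 × 7/8 × 3/8 = 105/1024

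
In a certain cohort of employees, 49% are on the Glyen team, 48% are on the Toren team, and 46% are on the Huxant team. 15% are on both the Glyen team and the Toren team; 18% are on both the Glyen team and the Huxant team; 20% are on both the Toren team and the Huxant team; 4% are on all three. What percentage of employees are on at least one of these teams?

94%

Using inclusion–exclusion:
P(≥1) = 49 + 48 + 46 − 15 − 18 − 20 + 4 = 94%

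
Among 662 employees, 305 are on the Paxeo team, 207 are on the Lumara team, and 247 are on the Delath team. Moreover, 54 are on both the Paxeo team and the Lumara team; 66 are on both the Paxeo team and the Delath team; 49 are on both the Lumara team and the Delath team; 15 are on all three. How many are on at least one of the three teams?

605

By inclusion-exclusion,
N(≥1) = 305 + 207 + 247 − 54 − 66 − 49 + 15 = 605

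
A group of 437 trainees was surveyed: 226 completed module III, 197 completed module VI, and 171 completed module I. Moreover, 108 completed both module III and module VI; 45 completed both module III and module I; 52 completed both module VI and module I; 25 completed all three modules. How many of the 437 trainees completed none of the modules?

Apply inclusion-exclusion:
|at least one| = 226 + 197 + 171 − 108 − 45 − 52 + 25 = 414
None: 437 − 414 = 23

23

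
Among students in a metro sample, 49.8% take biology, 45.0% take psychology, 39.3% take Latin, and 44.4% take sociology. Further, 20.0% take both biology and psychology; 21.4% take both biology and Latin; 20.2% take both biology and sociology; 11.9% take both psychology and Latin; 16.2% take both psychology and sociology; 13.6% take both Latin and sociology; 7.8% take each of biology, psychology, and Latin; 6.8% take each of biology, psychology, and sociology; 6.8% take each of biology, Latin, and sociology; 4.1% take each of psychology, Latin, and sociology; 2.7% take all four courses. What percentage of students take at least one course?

98.0%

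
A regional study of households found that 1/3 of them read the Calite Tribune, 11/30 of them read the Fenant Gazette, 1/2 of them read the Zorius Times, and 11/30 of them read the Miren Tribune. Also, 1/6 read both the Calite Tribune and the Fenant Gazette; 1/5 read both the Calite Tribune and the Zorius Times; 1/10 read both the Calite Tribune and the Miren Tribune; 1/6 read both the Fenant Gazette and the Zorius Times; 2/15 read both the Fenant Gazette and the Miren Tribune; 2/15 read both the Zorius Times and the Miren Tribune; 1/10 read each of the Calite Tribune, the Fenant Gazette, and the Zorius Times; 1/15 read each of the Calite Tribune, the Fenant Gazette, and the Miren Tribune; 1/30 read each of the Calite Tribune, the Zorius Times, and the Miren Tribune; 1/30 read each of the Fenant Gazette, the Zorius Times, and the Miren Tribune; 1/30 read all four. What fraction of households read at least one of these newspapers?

13/15

By inclusion-exclusion,
P(at least one) = 1/3 + 11/30 + 1/2 + 11/30 − 1/6 − 1/5 − 1/10 − 1/6 − 2/15 − 2/15 + 1/10 + 1/15 + 1/30 + 1/30 − 1/30 = 13/15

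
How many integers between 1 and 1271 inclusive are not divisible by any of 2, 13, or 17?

By inclusion-exclusion,
635 + 97 + 74 − 48 − 37 − 5 + 2 = 718
1271 − 718 = 553

553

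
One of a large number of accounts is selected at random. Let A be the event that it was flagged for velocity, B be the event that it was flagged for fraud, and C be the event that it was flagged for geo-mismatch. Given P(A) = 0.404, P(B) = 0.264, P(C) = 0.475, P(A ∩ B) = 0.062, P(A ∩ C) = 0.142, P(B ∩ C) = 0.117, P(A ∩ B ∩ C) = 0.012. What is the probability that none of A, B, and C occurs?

0.166

By inclusion–exclusion:
P(A ∪ B ∪ C) = 0.404 + 0.264 + 0.475 − 0.062 − 0.142 − 0.117 + 0.012 = 0.834
P(none) = 1 − 0.834 = 0.166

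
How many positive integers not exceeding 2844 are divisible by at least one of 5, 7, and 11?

1071

Inclusion–exclusion gives
⌊2844/5⌋ + ⌊2844/7⌋ + ⌊2844/11⌋ − ⌊2844/35⌋ − ⌊2844/55⌋ − ⌊2844/77⌋ + ⌊2844/385⌋ = 568 + 406 + 258 − 81 − 51 − 36 + 7 = 1071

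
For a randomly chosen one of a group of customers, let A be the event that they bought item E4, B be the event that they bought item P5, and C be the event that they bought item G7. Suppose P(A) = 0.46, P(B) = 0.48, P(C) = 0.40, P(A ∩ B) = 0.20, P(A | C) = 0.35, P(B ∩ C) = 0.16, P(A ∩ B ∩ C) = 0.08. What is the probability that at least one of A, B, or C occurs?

0.92

P(A ∩ C) = P(C)·P(A|C) = 0.40 × 0.35 = 0.14
Inclusion–exclusion gives
P(A ∪ B ∪ C) = 0.46 + 0.48 + 0.40 − 0.20 − 0.14 − 0.16 + 0.08 = 0.92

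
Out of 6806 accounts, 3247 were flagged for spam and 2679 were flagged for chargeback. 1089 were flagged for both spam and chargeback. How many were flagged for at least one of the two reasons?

4837

|union| = 3247 + 2679 − 1089 = 4837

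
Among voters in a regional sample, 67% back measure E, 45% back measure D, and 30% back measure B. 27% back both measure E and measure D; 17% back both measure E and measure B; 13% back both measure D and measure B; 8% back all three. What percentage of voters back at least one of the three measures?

P(union) = 67 + 45 + 30 − 27 − 17 − 13 + 8 = 93%

93%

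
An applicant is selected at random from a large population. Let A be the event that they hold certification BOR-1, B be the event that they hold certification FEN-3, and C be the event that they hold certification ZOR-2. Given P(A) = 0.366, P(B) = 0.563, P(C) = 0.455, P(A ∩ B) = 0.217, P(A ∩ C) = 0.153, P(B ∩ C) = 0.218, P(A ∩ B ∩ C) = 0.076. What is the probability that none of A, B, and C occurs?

Apply inclusion-exclusion:
P(A ∪ B ∪ C) = 0.366 + 0.563 + 0.455 − 0.217 − 0.153 − 0.218 + 0.076 = 0.872
P(none) = 1 − 0.872 = 0.128

0.128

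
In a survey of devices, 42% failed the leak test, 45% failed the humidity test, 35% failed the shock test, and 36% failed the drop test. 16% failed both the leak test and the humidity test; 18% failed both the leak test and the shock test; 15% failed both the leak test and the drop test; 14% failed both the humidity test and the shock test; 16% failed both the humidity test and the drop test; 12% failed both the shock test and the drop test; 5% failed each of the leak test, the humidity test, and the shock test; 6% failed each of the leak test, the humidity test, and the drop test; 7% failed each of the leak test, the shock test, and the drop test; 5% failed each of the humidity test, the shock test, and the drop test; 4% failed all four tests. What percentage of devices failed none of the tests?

Apply inclusion-exclusion:
P(≥1) = 42 + 45 + 35 + 36 − 16 − 18 − 15 − 14 − 16 − 12 + 5 + 6 + 7 + 5 − 4 = 86%
P(none) = 100% − 86% = 14%

14%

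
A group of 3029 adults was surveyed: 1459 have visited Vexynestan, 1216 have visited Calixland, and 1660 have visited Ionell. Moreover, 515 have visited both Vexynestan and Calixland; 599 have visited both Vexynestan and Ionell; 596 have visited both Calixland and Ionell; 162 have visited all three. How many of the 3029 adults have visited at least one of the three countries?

2787

|at least one| = 1459 + 1216 + 1660 − 515 − 599 − 596 + 162 = 2787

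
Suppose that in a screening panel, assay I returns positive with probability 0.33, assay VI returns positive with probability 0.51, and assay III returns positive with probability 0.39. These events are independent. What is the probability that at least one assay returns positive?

0.799737

Since the events are independent, P(none) is the product of the individual non-occurrence probabilities.
P(none) = (1 − 0.33) × (1 − 0.51) × (1 − 0.39) = 0.67 × 0.49 × 0.61 = 0.200263
P(at least one) = 1 − 0.200263 = 0.799737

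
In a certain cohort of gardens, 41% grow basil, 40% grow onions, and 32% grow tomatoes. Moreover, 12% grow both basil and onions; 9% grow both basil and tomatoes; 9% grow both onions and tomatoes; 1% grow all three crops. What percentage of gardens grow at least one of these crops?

By inclusion–exclusion:
P(union) = 41 + 40 + 32 − 12 − 9 − 9 + 1 = 84%

84%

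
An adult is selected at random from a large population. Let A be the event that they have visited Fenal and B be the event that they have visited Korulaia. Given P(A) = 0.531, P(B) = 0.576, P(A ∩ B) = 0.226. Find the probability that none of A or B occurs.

By inclusion-exclusion,
P(A ∪ B) = 0.531 + 0.576 − 0.226 = 0.881
P(none) = 1 − 0.881 = 0.119

0.119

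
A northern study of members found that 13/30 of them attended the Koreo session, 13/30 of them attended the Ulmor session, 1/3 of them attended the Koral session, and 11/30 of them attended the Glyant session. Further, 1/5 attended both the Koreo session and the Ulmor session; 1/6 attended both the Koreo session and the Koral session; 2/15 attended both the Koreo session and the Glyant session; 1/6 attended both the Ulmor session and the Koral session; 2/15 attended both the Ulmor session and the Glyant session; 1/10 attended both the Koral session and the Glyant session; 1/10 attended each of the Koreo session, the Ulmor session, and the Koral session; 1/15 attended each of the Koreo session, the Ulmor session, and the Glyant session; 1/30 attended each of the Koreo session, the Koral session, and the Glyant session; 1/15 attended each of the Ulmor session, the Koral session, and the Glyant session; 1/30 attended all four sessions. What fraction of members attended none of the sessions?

1/10

By inclusion–exclusion:
P(≥1) = 13/30 + 13/30 + 1/3 + 11/30 − 1/5 − 1/6 − 2/15 − 1/6 − 2/15 − 1/10 + 1/10 + 1/15 + 1/30 + 1/15 − 1/30 = 9/10
P(none) = 1 − 9/10 = 1/10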